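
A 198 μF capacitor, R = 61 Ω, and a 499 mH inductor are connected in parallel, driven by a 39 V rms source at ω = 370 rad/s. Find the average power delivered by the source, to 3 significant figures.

24.9 W

X_L = ωL = 185 Ω
X_C = 1/(ωC) = 13.7 Ω
Parallel: admittances add. Y = 1/R + 1/(jωL) + jωC
Y = (0.0164 + j0.0678) S
|Y| = 0.0698 S → |Z| = 1/|Y| = 14.3 Ω, ∠Z = −∠Y = -76.4°
I = V/|Z| = 2.72 A
P = VI cos φ = 39 × 2.72 × cos(-76.4°) = 24.9 W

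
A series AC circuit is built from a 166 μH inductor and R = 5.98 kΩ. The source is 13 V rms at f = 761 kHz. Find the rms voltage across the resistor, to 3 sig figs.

ω = 2πf = 4.782e+06 rad/s
X_L = ωL = 794 Ω
Z = 5980 + j794 Ω
|Z| = √(5980² + 794²) = 6030 Ω
I = V/|Z| = 2.16 mA
V_R = I·|Z_R| = 0.00216 × 5980 = 12.9 V

12.9 V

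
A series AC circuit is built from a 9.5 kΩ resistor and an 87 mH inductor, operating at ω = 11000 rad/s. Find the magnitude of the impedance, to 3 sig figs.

X_L = ωL = 957 Ω
Z = 9500 + j957 Ω
|Z| = √(9500² + 957²) = 9550 Ω

9550 Ω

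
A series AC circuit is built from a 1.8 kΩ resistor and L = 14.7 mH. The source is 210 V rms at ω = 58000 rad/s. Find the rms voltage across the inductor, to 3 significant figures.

X_L = ωL = 853 Ω
Z = 1800 + j853 Ω
|Z| = √(1800² + 853²) = 1990 Ω
I = V/|Z| = 105 mA
V_L = I·|Z_L| = 0.105 × 853 = 89.9 V

89.9 V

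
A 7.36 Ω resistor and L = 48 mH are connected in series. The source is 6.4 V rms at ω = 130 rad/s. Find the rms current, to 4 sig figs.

X_L = ωL = 6.240 Ω
Z = 7.360 + j6.240 Ω
|Z| = √(7.360² + 6.240²) = 9.649 Ω
I = V/|Z| = 6.4/9.649 = 663.3 mA

663.3 mA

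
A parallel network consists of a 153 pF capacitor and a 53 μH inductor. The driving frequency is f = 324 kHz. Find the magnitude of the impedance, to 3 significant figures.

112 Ω

ω = 2πf = 2.036e+06 rad/s
X_L = ωL = 108 Ω
X_C = 1/(ωC) = 3210 Ω
Parallel: admittances add. Y = 1/(jωL) + jωC
Y = (0 − j0.00896) S
|Y| = 0.00896 S → |Z| = 1/|Y| = 112 Ω, ∠Z = −∠Y = 90.0°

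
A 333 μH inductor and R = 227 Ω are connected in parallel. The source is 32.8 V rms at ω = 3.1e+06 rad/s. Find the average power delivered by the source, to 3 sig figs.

X_L = ωL = 1030 Ω
Parallel: admittances add. Y = 1/R + 1/(jωL)
Y = (0.00441 − j0.000969) S
|Y| = 0.00451 S → |Z| = 1/|Y| = 222 Ω, ∠Z = −∠Y = 12.4°
I = V/|Z| = 148 mA
P = VI cos φ = 32.8 × 0.148 × cos(12.4°) = 4.74 W

4.74 W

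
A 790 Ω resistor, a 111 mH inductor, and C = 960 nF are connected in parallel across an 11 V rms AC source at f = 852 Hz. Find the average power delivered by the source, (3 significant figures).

153 mW

ω = 2πf = 5353 rad/s
X_L = ωL = 594 Ω
X_C = 1/(ωC) = 195 Ω
Parallel: admittances add. Y = 1/R + 1/(jωL) + jωC
Y = (0.00127 + j0.00346) S
|Y| = 0.00368 S → |Z| = 1/|Y| = 272 Ω, ∠Z = −∠Y = -69.9°
I = V/|Z| = 40.5 mA
P = VI cos φ = 11 × 0.0405 × cos(-69.9°) = 153 mW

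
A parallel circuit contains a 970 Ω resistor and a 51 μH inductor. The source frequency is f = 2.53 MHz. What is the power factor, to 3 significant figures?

ω = 2πf = 1.59e+07 rad/s
X_L = ωL = 811 Ω
Parallel: admittances add. Y = 1/R + 1/(jωL)
Y = (0.00103 − j0.00123) S
|Y| = 0.00161 S → |Z| = 1/|Y| = 622 Ω, ∠Z = −∠Y = 50.1°
cos φ = cos(50.1°) = 0.641

0.641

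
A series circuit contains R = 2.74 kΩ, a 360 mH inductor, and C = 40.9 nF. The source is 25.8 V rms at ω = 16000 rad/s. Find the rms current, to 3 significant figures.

5.12 mA

X_L = ωL = 5760 Ω
X_C = 1/(ωC) = 1530 Ω
Net reactance X = X_L − X_C = 4230 Ω
Z = 2740 + j4230 Ω
|Z| = √(2740² + 4230²) = 5040 Ω
I = V/|Z| = 25.8/5040 = 5.12 mA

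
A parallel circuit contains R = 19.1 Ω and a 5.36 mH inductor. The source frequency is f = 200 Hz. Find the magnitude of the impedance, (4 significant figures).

6.352 Ω

ω = 2πf = 1257 rad/s
X_L = ωL = 6.736 Ω
Parallel: admittances add. Y = 1/R + 1/(jωL)
Y = (0.05236 − j0.1485) S
|Y| = 0.1574 S → |Z| = 1/|Y| = 6.352 Ω, ∠Z = −∠Y = 70.57°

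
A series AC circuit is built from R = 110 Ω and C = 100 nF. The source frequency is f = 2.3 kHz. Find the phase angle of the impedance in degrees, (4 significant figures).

ω = 2πf = 14450 rad/s
X_C = 1/(ωC) = 692.0 Ω
Z = 110.0 − j692.0 Ω
|Z| = √(110.0² + 692.0²) = 700.7 Ω
∠Z = arctan(-692.0/110.0) = -80.97°

-80.97°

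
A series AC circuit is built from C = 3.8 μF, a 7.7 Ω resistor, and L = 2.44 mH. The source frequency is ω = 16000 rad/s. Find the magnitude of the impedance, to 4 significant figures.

23.87 Ω

X_L = ωL = 39.04 Ω
X_C = 1/(ωC) = 16.45 Ω
Net reactance X = X_L − X_C = 22.59 Ω
Z = 7.700 + j22.59 Ω
|Z| = √(7.700² + 22.59²) = 23.87 Ω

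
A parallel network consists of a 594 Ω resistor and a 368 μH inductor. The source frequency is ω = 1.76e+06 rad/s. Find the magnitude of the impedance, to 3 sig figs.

X_L = ωL = 648 Ω
Parallel: admittances add. Y = 1/R + 1/(jωL)
Y = (0.00168 − j0.00154) S
|Y| = 0.00228 S → |Z| = 1/|Y| = 438 Ω, ∠Z = −∠Y = 42.5°

438 Ω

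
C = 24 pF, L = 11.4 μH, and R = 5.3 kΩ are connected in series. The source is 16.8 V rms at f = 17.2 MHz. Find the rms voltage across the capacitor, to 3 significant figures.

ω = 2πf = 1.081e+08 rad/s
X_L = ωL = 1230 Ω
X_C = 1/(ωC) = 386 Ω
Net reactance X = X_L − X_C = 846 Ω
Z = 5300 + j846 Ω
|Z| = √(5300² + 846²) = 5370 Ω
I = V/|Z| = 3.13 mA
V_C = I·|Z_C| = 0.00313 × 386 = 1.21 V

1.21 V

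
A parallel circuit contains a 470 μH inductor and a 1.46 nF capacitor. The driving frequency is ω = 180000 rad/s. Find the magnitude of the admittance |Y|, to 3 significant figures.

X_L = ωL = 84.6 Ω
X_C = 1/(ωC) = 3810 Ω
Parallel: admittances add. Y = 1/(jωL) + jωC
Y = (0 − j0.0116) S
|Y| = 0.0116 S → |Z| = 1/|Y| = 86.5 Ω, ∠Z = −∠Y = 90.0°

11.6 mS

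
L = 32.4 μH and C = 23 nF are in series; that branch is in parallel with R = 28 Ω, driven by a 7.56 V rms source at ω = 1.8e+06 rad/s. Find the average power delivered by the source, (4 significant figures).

X_L = ωL = 58.32 Ω
X_C = 1/(ωC) = 24.15 Ω
Branch 1: Z₁ = R = 28.00 Ω
Branch 2 (series LC): Z₂ = j(X_L − X_C) = j34.17 Ω
Parallel: Z = Z₁Z₂/(Z₁+Z₂), |Z| = 21.66 Ω, ∠Z = 39.34°
I = V/|Z| = 349.1 mA
P = VI cos φ = 7.56 × 0.3491 × cos(39.34°) = 2.041 W

2.041 W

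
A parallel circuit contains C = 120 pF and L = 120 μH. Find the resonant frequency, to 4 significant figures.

ω₀ = 1/√(LC) = 1/√(0.00012 × 1.2e-10) = 8.333e+06 rad/s
f₀ = ω₀/(2π) = 1.326 MHz

1.326 MHz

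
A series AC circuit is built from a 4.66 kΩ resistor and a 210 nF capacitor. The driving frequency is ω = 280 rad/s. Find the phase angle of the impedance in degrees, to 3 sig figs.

X_C = 1/(ωC) = 17000 Ω
Z = 4660 − j17000 Ω
|Z| = √(4660² + 17000²) = 17600 Ω
∠Z = arctan(-17000/4660) = -74.7°

-74.7°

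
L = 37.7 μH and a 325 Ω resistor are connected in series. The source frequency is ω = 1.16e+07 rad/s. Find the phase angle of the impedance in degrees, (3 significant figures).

X_L = ωL = 437 Ω
Z = 325 + j437 Ω
|Z| = √(325² + 437²) = 545 Ω
∠Z = arctan(437/325) = 53.4°

53.4°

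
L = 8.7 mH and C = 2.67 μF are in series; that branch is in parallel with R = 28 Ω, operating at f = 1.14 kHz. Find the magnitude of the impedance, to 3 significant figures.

9.44 Ω

ω = 2πf = 7163 rad/s
X_L = ωL = 62.3 Ω
X_C = 1/(ωC) = 52.3 Ω
Branch 1: Z₁ = R = 28.0 Ω
Branch 2 (series LC): Z₂ = j(X_L − X_C) = j10.0 Ω
Parallel: Z = Z₁Z₂/(Z₁+Z₂), |Z| = 9.44 Ω, ∠Z = 70.3°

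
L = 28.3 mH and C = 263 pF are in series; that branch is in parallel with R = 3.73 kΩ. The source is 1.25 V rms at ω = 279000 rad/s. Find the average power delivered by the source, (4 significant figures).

X_L = ωL = 7896 Ω
X_C = 1/(ωC) = 13630 Ω
Branch 1: Z₁ = R = 3730 Ω
Branch 2 (series LC): Z₂ = j(X_L − X_C) = −j5733 Ω
Parallel: Z = Z₁Z₂/(Z₁+Z₂), |Z| = 3126 Ω, ∠Z = -33.05°
I = V/|Z| = 399.8 μA
P = VI cos φ = 1.25 × 0.0003998 × cos(-33.05°) = 418.9 μW

418.9 μW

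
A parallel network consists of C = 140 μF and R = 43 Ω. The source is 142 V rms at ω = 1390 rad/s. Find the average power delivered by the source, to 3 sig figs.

469 W

X_C = 1/(ωC) = 5.14 Ω
Parallel: admittances add. Y = 1/R + jωC
Y = (0.0233 + j0.195) S
|Y| = 0.196 S → |Z| = 1/|Y| = 5.10 Ω, ∠Z = −∠Y = -83.2°
I = V/|Z| = 27.8 A
P = VI cos φ = 142 × 27.8 × cos(-83.2°) = 469 W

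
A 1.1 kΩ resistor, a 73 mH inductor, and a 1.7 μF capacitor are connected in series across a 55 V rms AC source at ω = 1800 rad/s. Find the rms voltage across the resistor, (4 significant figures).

54.15 V

X_L = ωL = 131.4 Ω
X_C = 1/(ωC) = 326.8 Ω
Net reactance X = X_L − X_C = -195.4 Ω
Z = 1100 − j195.4 Ω
|Z| = √(1100² + 195.4²) = 1117 Ω
I = V/|Z| = 49.23 mA
V_R = I·|Z_R| = 0.04923 × 1100 = 54.15 V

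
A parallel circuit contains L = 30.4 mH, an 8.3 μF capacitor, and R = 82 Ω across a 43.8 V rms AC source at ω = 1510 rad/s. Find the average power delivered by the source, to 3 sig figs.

23.4 W

X_L = ωL = 45.9 Ω
X_C = 1/(ωC) = 79.8 Ω
Parallel: admittances add. Y = 1/R + 1/(jωL) + jωC
Y = (0.0122 − j0.00925) S
|Y| = 0.0153 S → |Z| = 1/|Y| = 65.3 Ω, ∠Z = −∠Y = 37.2°
I = V/|Z| = 670 mA
P = VI cos φ = 43.8 × 0.670 × cos(37.2°) = 23.4 W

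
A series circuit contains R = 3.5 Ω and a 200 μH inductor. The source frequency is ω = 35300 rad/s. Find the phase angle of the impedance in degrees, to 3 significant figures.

63.6°

X_L = ωL = 7.06 Ω
Z = 3.50 + j7.06 Ω
|Z| = √(3.50² + 7.06²) = 7.88 Ω
∠Z = arctan(7.06/3.50) = 63.6°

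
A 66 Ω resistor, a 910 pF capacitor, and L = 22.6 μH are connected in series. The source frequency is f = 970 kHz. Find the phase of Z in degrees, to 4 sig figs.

ω = 2πf = 6.095e+06 rad/s
X_L = ωL = 137.7 Ω
X_C = 1/(ωC) = 180.3 Ω
Net reactance X = X_L − X_C = -42.56 Ω
Z = 66.00 − j42.56 Ω
|Z| = √(66.00² + 42.56²) = 78.54 Ω
∠Z = arctan(-42.56/66.00) = -32.82°

-32.82°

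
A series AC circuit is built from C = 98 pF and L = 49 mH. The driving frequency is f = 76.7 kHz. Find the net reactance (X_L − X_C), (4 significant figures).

ω = 2πf = 481900 rad/s
X_L = ωL = 23610 Ω
X_C = 1/(ωC) = 21170 Ω
X = 23610 − 21170 = 2440 Ω

2440 Ω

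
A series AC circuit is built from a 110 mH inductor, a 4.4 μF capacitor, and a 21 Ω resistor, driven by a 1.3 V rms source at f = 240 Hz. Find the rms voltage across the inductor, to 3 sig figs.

8.33 V

ω = 2πf = 1508 rad/s
X_L = ωL = 166 Ω
X_C = 1/(ωC) = 151 Ω
Net reactance X = X_L − X_C = 15.2 Ω
Z = 21.0 + j15.2 Ω
|Z| = √(21.0² + 15.2²) = 25.9 Ω
I = V/|Z| = 50.2 mA
V_L = I·|Z_L| = 0.0502 × 166 = 8.33 V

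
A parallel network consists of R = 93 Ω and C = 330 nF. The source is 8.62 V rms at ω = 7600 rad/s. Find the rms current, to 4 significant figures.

95.18 mA

X_C = 1/(ωC) = 398.7 Ω
Parallel: admittances add. Y = 1/R + jωC
Y = (0.01075 + j0.002508) S
|Y| = 0.01104 S → |Z| = 1/|Y| = 90.57 Ω, ∠Z = −∠Y = -13.13°
I = V/|Z| = 8.62/90.57 = 95.18 mA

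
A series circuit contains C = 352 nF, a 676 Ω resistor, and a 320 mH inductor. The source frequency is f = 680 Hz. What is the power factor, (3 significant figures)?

ω = 2πf = 4273 rad/s
X_L = ωL = 1370 Ω
X_C = 1/(ωC) = 665 Ω
Net reactance X = X_L − X_C = 702 Ω
Z = 676 + j702 Ω
|Z| = √(676² + 702²) = 975 Ω
∠Z = arctan(702/676) = 46.1°
cos φ = cos(46.1°) = 0.693

0.693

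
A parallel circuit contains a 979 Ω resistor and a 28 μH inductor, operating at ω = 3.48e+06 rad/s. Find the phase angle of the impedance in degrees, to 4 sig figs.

84.32°

X_L = ωL = 97.44 Ω
Parallel: admittances add. Y = 1/R + 1/(jωL)
Y = (0.001021 − j0.01026) S
|Y| = 0.01031 S → |Z| = 1/|Y| = 96.96 Ω, ∠Z = −∠Y = 84.32°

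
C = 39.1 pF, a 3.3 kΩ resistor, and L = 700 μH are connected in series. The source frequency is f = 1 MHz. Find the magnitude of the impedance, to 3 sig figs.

ω = 2πf = 6.283e+06 rad/s
X_L = ωL = 4400 Ω
X_C = 1/(ωC) = 4070 Ω
Net reactance X = X_L − X_C = 328 Ω
Z = 3300 + j328 Ω
|Z| = √(3300² + 328²) = 3320 Ω

3320 Ω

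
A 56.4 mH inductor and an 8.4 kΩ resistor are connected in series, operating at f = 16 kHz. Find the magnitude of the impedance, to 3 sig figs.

ω = 2πf = 100500 rad/s
X_L = ωL = 5670 Ω
Z = 8400 + j5670 Ω
|Z| = √(8400² + 5670²) = 10100 Ω

10100 Ω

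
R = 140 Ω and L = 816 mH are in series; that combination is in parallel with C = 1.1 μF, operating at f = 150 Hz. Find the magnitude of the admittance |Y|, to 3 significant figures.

ω = 2πf = 942.5 rad/s
X_L = ωL = 769 Ω
X_C = 1/(ωC) = 965 Ω
Branch 1 (R+jX_L): Z₁ = 140 + j769 Ω, |Z₁| = 782 Ω
Branch 2 (−jX_C): Z₂ = −j965 Ω
Parallel: Z = Z₁Z₂/(Z₁+Z₂), |Z| = 3140 Ω, ∠Z = 44.1°
|Y| = 1/|Z| = 319 μS

319 μS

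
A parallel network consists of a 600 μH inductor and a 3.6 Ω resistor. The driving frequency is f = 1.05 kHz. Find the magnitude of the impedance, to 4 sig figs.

2.663 Ω

ω = 2πf = 6597 rad/s
X_L = ωL = 3.958 Ω
Parallel: admittances add. Y = 1/R + 1/(jωL)
Y = (0.2778 − j0.2526) S
|Y| = 0.3755 S → |Z| = 1/|Y| = 2.663 Ω, ∠Z = −∠Y = 42.29°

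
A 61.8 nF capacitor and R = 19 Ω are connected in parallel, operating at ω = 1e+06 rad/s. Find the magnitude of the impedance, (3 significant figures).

X_C = 1/(ωC) = 16.2 Ω
Parallel: admittances add. Y = 1/R + jωC
Y = (0.0526 + j0.0618) S
|Y| = 0.0812 S → |Z| = 1/|Y| = 12.3 Ω, ∠Z = −∠Y = -49.6°

12.3 Ω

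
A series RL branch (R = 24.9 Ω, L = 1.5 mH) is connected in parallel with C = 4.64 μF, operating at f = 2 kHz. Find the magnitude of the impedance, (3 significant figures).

21.5 Ω

ω = 2πf = 12570 rad/s
X_L = ωL = 18.8 Ω
X_C = 1/(ωC) = 17.2 Ω
Branch 1 (R+jX_L): Z₁ = 24.9 + j18.8 Ω, |Z₁| = 31.2 Ω
Branch 2 (−jX_C): Z₂ = −j17.2 Ω
Parallel: Z = Z₁Z₂/(Z₁+Z₂), |Z| = 21.5 Ω, ∠Z = -56.8°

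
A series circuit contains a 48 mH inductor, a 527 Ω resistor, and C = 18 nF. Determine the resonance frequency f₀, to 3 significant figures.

5.41 kHz

ω₀ = 1/√(LC) = 1/√(0.048 × 1.8e-08) = 34020 rad/s
f₀ = ω₀/(2π) = 5.41 kHz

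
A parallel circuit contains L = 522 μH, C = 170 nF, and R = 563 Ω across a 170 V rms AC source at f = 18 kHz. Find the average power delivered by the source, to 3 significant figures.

51.3 W

ω = 2πf = 113100 rad/s
X_L = ωL = 59.0 Ω
X_C = 1/(ωC) = 52.0 Ω
Parallel: admittances add. Y = 1/R + 1/(jωL) + jωC
Y = (0.00178 + j0.00229) S
|Y| = 0.00290 S → |Z| = 1/|Y| = 345 Ω, ∠Z = −∠Y = -52.2°
I = V/|Z| = 492 mA
P = VI cos φ = 170 × 0.492 × cos(-52.2°) = 51.3 W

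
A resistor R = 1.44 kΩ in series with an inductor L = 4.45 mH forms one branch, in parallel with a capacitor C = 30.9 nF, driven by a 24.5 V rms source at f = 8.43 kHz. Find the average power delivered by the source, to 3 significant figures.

ω = 2πf = 52970 rad/s
X_L = ωL = 236 Ω
X_C = 1/(ωC) = 611 Ω
Branch 1 (R+jX_L): Z₁ = 1440 + j236 Ω, |Z₁| = 1460 Ω
Branch 2 (−jX_C): Z₂ = −j611 Ω
Parallel: Z = Z₁Z₂/(Z₁+Z₂), |Z| = 599 Ω, ∠Z = -66.1°
I = V/|Z| = 40.9 mA
P = VI cos φ = 24.5 × 0.0409 × cos(-66.1°) = 406 mW

406 mW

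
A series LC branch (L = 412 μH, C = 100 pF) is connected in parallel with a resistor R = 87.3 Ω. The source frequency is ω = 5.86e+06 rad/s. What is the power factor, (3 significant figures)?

X_L = ωL = 2410 Ω
X_C = 1/(ωC) = 1710 Ω
Branch 1: Z₁ = R = 87.3 Ω
Branch 2 (series LC): Z₂ = j(X_L − X_C) = j708 Ω
Parallel: Z = Z₁Z₂/(Z₁+Z₂), |Z| = 86.6 Ω, ∠Z = 7.03°
cos φ = cos(7.03°) = 0.992

0.992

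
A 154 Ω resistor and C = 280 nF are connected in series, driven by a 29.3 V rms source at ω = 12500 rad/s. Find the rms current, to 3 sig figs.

X_C = 1/(ωC) = 286 Ω
Z = 154 − j286 Ω
|Z| = √(154² + 286²) = 325 Ω
I = V/|Z| = 29.3/325 = 90.3 mA

90.3 mA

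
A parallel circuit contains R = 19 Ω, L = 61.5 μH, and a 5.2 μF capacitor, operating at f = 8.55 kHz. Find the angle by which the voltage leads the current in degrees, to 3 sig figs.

ω = 2πf = 53720 rad/s
X_L = ωL = 3.30 Ω
X_C = 1/(ωC) = 3.58 Ω
Parallel: admittances add. Y = 1/R + 1/(jωL) + jωC
Y = (0.0526 − j0.0233) S
|Y| = 0.0576 S → |Z| = 1/|Y| = 17.4 Ω, ∠Z = −∠Y = 23.9°

23.9°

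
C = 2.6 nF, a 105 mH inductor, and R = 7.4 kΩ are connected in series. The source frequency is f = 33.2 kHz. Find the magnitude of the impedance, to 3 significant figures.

ω = 2πf = 208600 rad/s
X_L = ωL = 21900 Ω
X_C = 1/(ωC) = 1840 Ω
Net reactance X = X_L − X_C = 20100 Ω
Z = 7400 + j20100 Ω
|Z| = √(7400² + 20100²) = 21400 Ω

21400 Ω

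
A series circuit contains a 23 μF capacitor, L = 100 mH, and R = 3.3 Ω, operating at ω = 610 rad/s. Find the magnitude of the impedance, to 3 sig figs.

X_L = ωL = 61.0 Ω
X_C = 1/(ωC) = 71.3 Ω
Net reactance X = X_L − X_C = -10.3 Ω
Z = 3.30 − j10.3 Ω
|Z| = √(3.30² + 10.3²) = 10.8 Ω

10.8 Ω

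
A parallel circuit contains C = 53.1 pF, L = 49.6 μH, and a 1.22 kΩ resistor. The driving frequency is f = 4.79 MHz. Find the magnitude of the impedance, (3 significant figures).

ω = 2πf = 3.01e+07 rad/s
X_L = ωL = 1490 Ω
X_C = 1/(ωC) = 626 Ω
Parallel: admittances add. Y = 1/R + 1/(jωL) + jωC
Y = (0.000820 + j0.000928) S
|Y| = 0.00124 S → |Z| = 1/|Y| = 808 Ω, ∠Z = −∠Y = -48.6°

808 Ω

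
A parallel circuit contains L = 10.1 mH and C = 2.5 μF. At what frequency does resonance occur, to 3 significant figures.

ω₀ = 1/√(LC) = 1/√(0.0101 × 2.5e-06) = 6293 rad/s
f₀ = ω₀/(2π) = 1.00 kHz

1.00 kHz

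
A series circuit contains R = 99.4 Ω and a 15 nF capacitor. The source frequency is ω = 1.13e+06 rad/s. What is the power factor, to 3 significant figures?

0.860

X_C = 1/(ωC) = 59.0 Ω
Z = 99.4 − j59.0 Ω
|Z| = √(99.4² + 59.0²) = 116 Ω
∠Z = arctan(-59.0/99.4) = -30.7°
cos φ = cos(-30.7°) = 0.860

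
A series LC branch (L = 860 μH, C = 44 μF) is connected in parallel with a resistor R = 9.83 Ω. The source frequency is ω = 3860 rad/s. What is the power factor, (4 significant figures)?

0.2528

X_L = ωL = 3.320 Ω
X_C = 1/(ωC) = 5.888 Ω
Branch 1: Z₁ = R = 9.830 Ω
Branch 2 (series LC): Z₂ = j(X_L − X_C) = −j2.568 Ω
Parallel: Z = Z₁Z₂/(Z₁+Z₂), |Z| = 2.485 Ω, ∠Z = -75.36°
cos φ = cos(-75.36°) = 0.2528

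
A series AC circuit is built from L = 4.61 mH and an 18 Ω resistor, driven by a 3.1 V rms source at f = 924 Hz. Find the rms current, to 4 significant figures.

96.11 mA

ω = 2πf = 5806 rad/s
X_L = ωL = 26.76 Ω
Z = 18.00 + j26.76 Ω
|Z| = √(18.00² + 26.76²) = 32.25 Ω
I = V/|Z| = 3.1/32.25 = 96.11 mA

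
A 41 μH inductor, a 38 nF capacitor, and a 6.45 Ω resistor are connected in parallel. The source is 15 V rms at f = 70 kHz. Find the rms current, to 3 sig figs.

2.40 A

ω = 2πf = 439800 rad/s
X_L = ωL = 18.0 Ω
X_C = 1/(ωC) = 59.8 Ω
Parallel: admittances add. Y = 1/R + 1/(jωL) + jωC
Y = (0.155 − j0.0387) S
|Y| = 0.160 S → |Z| = 1/|Y| = 6.26 Ω, ∠Z = −∠Y = 14.0°
I = V/|Z| = 15/6.26 = 2.40 A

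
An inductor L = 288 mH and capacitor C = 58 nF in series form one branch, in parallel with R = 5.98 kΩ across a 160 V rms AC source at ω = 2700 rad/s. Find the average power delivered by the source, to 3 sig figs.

X_L = ωL = 778 Ω
X_C = 1/(ωC) = 6390 Ω
Branch 1: Z₁ = R = 5980 Ω
Branch 2 (series LC): Z₂ = j(X_L − X_C) = −j5610 Ω
Parallel: Z = Z₁Z₂/(Z₁+Z₂), |Z| = 4090 Ω, ∠Z = -46.8°
I = V/|Z| = 39.1 mA
P = VI cos φ = 160 × 0.0391 × cos(-46.8°) = 4.28 W

4.28 W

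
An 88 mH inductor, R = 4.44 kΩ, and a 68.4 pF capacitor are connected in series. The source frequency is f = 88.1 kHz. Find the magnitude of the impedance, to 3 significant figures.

ω = 2πf = 553500 rad/s
X_L = ωL = 48700 Ω
X_C = 1/(ωC) = 26400 Ω
Net reactance X = X_L − X_C = 22300 Ω
Z = 4440 + j22300 Ω
|Z| = √(4440² + 22300²) = 22700 Ω

22700 Ω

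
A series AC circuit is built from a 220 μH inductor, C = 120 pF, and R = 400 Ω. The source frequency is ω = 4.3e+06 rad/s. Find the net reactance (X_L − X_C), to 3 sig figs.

X_L = ωL = 946 Ω
X_C = 1/(ωC) = 1940 Ω
X = 946 − 1940 = -992 Ω

-992 Ω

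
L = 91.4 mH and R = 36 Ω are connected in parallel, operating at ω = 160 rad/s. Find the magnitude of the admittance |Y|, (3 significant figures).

73.8 mS

X_L = ωL = 14.6 Ω
Parallel: admittances add. Y = 1/R + 1/(jωL)
Y = (0.0278 − j0.0684) S
|Y| = 0.0738 S → |Z| = 1/|Y| = 13.5 Ω, ∠Z = −∠Y = 67.9°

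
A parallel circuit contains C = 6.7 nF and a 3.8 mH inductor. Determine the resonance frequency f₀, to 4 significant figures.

ω₀ = 1/√(LC) = 1/√(0.0038 × 6.7e-09) = 198200 rad/s
f₀ = ω₀/(2π) = 31.54 kHz

31.54 kHz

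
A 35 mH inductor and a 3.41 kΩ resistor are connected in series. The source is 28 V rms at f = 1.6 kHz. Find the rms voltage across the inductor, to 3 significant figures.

2.87 V

ω = 2πf = 10050 rad/s
X_L = ωL = 352 Ω
Z = 3410 + j352 Ω
|Z| = √(3410² + 352²) = 3430 Ω
I = V/|Z| = 8.17 mA
V_L = I·|Z_L| = 0.00817 × 352 = 2.87 V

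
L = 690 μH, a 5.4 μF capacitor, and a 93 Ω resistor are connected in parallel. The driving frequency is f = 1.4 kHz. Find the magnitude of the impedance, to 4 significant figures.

ω = 2πf = 8796 rad/s
X_L = ωL = 6.070 Ω
X_C = 1/(ωC) = 21.05 Ω
Parallel: admittances add. Y = 1/R + 1/(jωL) + jωC
Y = (0.01075 − j0.1173) S
|Y| = 0.1177 S → |Z| = 1/|Y| = 8.493 Ω, ∠Z = −∠Y = 84.76°

8.493 Ω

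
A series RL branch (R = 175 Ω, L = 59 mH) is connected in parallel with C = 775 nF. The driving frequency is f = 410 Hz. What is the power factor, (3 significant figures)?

ω = 2πf = 2576 rad/s
X_L = ωL = 152 Ω
X_C = 1/(ωC) = 501 Ω
Branch 1 (R+jX_L): Z₁ = 175 + j152 Ω, |Z₁| = 232 Ω
Branch 2 (−jX_C): Z₂ = −j501 Ω
Parallel: Z = Z₁Z₂/(Z₁+Z₂), |Z| = 297 Ω, ∠Z = 14.3°
cos φ = cos(14.3°) = 0.969

0.969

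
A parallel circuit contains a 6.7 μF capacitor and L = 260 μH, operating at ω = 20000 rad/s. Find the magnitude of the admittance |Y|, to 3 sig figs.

X_L = ωL = 5.20 Ω
X_C = 1/(ωC) = 7.46 Ω
Parallel: admittances add. Y = 1/(jωL) + jωC
Y = (0 − j0.0583) S
|Y| = 0.0583 S → |Z| = 1/|Y| = 17.2 Ω, ∠Z = −∠Y = 90.0°

58.3 mS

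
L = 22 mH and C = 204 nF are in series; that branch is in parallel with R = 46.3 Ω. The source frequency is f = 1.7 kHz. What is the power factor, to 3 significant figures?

0.979

ω = 2πf = 10680 rad/s
X_L = ωL = 235 Ω
X_C = 1/(ωC) = 459 Ω
Branch 1: Z₁ = R = 46.3 Ω
Branch 2 (series LC): Z₂ = j(X_L − X_C) = −j224 Ω
Parallel: Z = Z₁Z₂/(Z₁+Z₂), |Z| = 45.3 Ω, ∠Z = -11.7°
cos φ = cos(-11.7°) = 0.979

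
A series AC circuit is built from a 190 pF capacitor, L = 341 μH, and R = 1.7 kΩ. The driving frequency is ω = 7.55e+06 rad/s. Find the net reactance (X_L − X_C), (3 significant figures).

X_L = ωL = 2570 Ω
X_C = 1/(ωC) = 697 Ω
X = 2570 − 697 = 1880 Ω

1880 Ω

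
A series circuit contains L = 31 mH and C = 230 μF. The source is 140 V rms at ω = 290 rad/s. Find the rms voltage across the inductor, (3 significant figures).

X_L = ωL = 8.99 Ω
X_C = 1/(ωC) = 15.0 Ω
Net reactance X = X_L − X_C = -6.00 Ω
Z = − j6.00 Ω
|Z| = √(0² + 6.00²) = 6.00 Ω
I = V/|Z| = 23.3 A
V_L = I·|Z_L| = 23.3 × 8.99 = 210 V

210 V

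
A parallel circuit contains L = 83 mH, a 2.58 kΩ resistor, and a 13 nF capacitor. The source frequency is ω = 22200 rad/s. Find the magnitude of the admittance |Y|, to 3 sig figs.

463 μS

X_L = ωL = 1840 Ω
X_C = 1/(ωC) = 3470 Ω
Parallel: admittances add. Y = 1/R + 1/(jωL) + jωC
Y = (0.000388 − j0.000254) S
|Y| = 0.000463 S → |Z| = 1/|Y| = 2160 Ω, ∠Z = −∠Y = 33.2°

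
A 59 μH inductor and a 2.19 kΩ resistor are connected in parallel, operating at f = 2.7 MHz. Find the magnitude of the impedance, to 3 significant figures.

910 Ω

ω = 2πf = 1.696e+07 rad/s
X_L = ωL = 1000 Ω
Parallel: admittances add. Y = 1/R + 1/(jωL)
Y = (0.000457 − j0.000999) S
|Y| = 0.00110 S → |Z| = 1/|Y| = 910 Ω, ∠Z = −∠Y = 65.4°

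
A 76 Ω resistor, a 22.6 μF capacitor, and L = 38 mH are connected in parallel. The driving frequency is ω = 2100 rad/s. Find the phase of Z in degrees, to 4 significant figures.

-69.36°

X_L = ωL = 79.80 Ω
X_C = 1/(ωC) = 21.07 Ω
Parallel: admittances add. Y = 1/R + 1/(jωL) + jωC
Y = (0.01316 + j0.03493) S
|Y| = 0.03732 S → |Z| = 1/|Y| = 26.79 Ω, ∠Z = −∠Y = -69.36°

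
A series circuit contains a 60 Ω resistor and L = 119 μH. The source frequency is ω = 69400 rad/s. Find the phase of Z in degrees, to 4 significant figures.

X_L = ωL = 8.259 Ω
Z = 60.00 + j8.259 Ω
|Z| = √(60.00² + 8.259²) = 60.57 Ω
∠Z = arctan(8.259/60.00) = 7.837°

7.837°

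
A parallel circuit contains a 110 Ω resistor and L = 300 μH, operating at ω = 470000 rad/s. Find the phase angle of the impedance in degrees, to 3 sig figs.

X_L = ωL = 141 Ω
Parallel: admittances add. Y = 1/R + 1/(jωL)
Y = (0.00909 − j0.00709) S
|Y| = 0.0115 S → |Z| = 1/|Y| = 86.7 Ω, ∠Z = −∠Y = 38.0°

38.0°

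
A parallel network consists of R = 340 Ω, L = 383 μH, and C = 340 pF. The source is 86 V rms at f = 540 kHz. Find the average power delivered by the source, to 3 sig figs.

21.8 W

ω = 2πf = 3.393e+06 rad/s
X_L = ωL = 1300 Ω
X_C = 1/(ωC) = 867 Ω
Parallel: admittances add. Y = 1/R + 1/(jωL) + jωC
Y = (0.00294 + j0.000384) S
|Y| = 0.00297 S → |Z| = 1/|Y| = 337 Ω, ∠Z = −∠Y = -7.44°
I = V/|Z| = 255 mA
P = VI cos φ = 86 × 0.255 × cos(-7.44°) = 21.8 W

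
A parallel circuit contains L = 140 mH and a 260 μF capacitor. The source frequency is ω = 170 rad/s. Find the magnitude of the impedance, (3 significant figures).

458 Ω

X_L = ωL = 23.8 Ω
X_C = 1/(ωC) = 22.6 Ω
Parallel: admittances add. Y = 1/(jωL) + jωC
Y = (0 + j0.00218) S
|Y| = 0.00218 S → |Z| = 1/|Y| = 458 Ω, ∠Z = −∠Y = -90.0°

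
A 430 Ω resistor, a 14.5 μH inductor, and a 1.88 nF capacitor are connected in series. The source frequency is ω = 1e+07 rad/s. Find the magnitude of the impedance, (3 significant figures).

X_L = ωL = 145 Ω
X_C = 1/(ωC) = 53.2 Ω
Net reactance X = X_L − X_C = 91.8 Ω
Z = 430 + j91.8 Ω
|Z| = √(430² + 91.8²) = 440 Ω

440 Ω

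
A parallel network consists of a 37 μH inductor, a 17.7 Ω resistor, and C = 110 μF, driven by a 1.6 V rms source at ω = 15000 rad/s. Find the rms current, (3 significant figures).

X_L = ωL = 0.555 Ω
X_C = 1/(ωC) = 0.606 Ω
Parallel: admittances add. Y = 1/R + 1/(jωL) + jωC
Y = (0.0565 − j0.152) S
|Y| = 0.162 S → |Z| = 1/|Y| = 6.17 Ω, ∠Z = −∠Y = 69.6°
I = V/|Z| = 1.6/6.17 = 259 mA

259 mA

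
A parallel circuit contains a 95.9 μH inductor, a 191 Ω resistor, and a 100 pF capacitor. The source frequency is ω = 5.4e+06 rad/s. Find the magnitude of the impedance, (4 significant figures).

X_L = ωL = 517.9 Ω
X_C = 1/(ωC) = 1852 Ω
Parallel: admittances add. Y = 1/R + 1/(jωL) + jωC
Y = (0.005236 − j0.001391) S
|Y| = 0.005417 S → |Z| = 1/|Y| = 184.6 Ω, ∠Z = −∠Y = 14.88°

184.6 Ω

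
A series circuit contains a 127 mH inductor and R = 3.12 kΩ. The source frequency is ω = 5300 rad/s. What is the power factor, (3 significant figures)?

X_L = ωL = 673 Ω
Z = 3120 + j673 Ω
|Z| = √(3120² + 673²) = 3190 Ω
∠Z = arctan(673/3120) = 12.2°
cos φ = cos(12.2°) = 0.978

0.978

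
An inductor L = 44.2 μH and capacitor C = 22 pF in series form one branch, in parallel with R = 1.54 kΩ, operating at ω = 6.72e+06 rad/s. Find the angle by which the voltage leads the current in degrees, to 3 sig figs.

X_L = ωL = 297 Ω
X_C = 1/(ωC) = 6760 Ω
Branch 1: Z₁ = R = 1540 Ω
Branch 2 (series LC): Z₂ = j(X_L − X_C) = −j6470 Ω
Parallel: Z = Z₁Z₂/(Z₁+Z₂), |Z| = 1500 Ω, ∠Z = -13.4°

-13.4°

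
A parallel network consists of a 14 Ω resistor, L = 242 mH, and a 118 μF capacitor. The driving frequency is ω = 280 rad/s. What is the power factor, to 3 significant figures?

0.969

X_L = ωL = 67.8 Ω
X_C = 1/(ωC) = 30.3 Ω
Parallel: admittances add. Y = 1/R + 1/(jωL) + jωC
Y = (0.0714 + j0.0183) S
|Y| = 0.0737 S → |Z| = 1/|Y| = 13.6 Ω, ∠Z = −∠Y = -14.4°
cos φ = cos(-14.4°) = 0.969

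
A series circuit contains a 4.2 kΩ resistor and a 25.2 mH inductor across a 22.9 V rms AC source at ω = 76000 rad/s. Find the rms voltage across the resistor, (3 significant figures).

20.8 V

X_L = ωL = 1920 Ω
Z = 4200 + j1920 Ω
|Z| = √(4200² + 1920²) = 4620 Ω
I = V/|Z| = 4.96 mA
V_R = I·|Z_R| = 0.00496 × 4200 = 20.8 V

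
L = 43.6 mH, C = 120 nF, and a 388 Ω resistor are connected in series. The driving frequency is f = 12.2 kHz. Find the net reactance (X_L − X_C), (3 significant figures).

3230 Ω

ω = 2πf = 76650 rad/s
X_L = ωL = 3340 Ω
X_C = 1/(ωC) = 109 Ω
X = 3340 − 109 = 3230 Ω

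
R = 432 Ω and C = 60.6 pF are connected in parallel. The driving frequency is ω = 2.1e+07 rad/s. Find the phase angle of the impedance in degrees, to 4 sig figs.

X_C = 1/(ωC) = 785.8 Ω
Parallel: admittances add. Y = 1/R + jωC
Y = (0.002315 + j0.001273) S
|Y| = 0.002642 S → |Z| = 1/|Y| = 378.6 Ω, ∠Z = −∠Y = -28.80°

-28.80°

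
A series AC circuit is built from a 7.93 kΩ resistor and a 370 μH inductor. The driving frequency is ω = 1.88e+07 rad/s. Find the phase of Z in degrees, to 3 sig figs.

X_L = ωL = 6960 Ω
Z = 7930 + j6960 Ω
|Z| = √(7930² + 6960²) = 10500 Ω
∠Z = arctan(6960/7930) = 41.3°

41.3°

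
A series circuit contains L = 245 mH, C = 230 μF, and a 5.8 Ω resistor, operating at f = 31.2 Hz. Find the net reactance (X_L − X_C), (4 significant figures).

25.85 Ω

ω = 2πf = 196.0 rad/s
X_L = ωL = 48.03 Ω
X_C = 1/(ωC) = 22.18 Ω
X = 48.03 − 22.18 = 25.85 Ω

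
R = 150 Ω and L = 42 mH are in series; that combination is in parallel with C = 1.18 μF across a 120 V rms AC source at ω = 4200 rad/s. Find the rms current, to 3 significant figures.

391 mA

X_L = ωL = 176 Ω
X_C = 1/(ωC) = 202 Ω
Branch 1 (R+jX_L): Z₁ = 150 + j176 Ω, |Z₁| = 232 Ω
Branch 2 (−jX_C): Z₂ = −j202 Ω
Parallel: Z = Z₁Z₂/(Z₁+Z₂), |Z| = 307 Ω, ∠Z = -30.8°
I = V/|Z| = 120/307 = 391 mA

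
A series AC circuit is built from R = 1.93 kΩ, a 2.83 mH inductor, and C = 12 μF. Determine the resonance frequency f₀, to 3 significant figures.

864 Hz

ω₀ = 1/√(LC) = 1/√(0.00283 × 1.2e-05) = 5426 rad/s
f₀ = ω₀/(2π) = 864 Hz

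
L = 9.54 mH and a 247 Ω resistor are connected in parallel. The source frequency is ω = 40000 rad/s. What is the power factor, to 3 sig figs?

X_L = ωL = 382 Ω
Parallel: admittances add. Y = 1/R + 1/(jωL)
Y = (0.00405 − j0.00262) S
|Y| = 0.00482 S → |Z| = 1/|Y| = 207 Ω, ∠Z = −∠Y = 32.9°
cos φ = cos(32.9°) = 0.839

0.839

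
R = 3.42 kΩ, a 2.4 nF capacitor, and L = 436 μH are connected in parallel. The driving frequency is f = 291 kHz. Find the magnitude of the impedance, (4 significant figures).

ω = 2πf = 1.828e+06 rad/s
X_L = ωL = 797.2 Ω
X_C = 1/(ωC) = 227.9 Ω
Parallel: admittances add. Y = 1/R + 1/(jωL) + jωC
Y = (0.0002924 + j0.003134) S
|Y| = 0.003147 S → |Z| = 1/|Y| = 317.7 Ω, ∠Z = −∠Y = -84.67°

317.7 Ω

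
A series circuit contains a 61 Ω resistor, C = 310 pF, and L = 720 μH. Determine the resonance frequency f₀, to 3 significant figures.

ω₀ = 1/√(LC) = 1/√(0.00072 × 3.1e-10) = 2.117e+06 rad/s
f₀ = ω₀/(2π) = 337 kHz

337 kHz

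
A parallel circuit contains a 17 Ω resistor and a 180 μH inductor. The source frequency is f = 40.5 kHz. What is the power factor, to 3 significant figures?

ω = 2πf = 254500 rad/s
X_L = ωL = 45.8 Ω
Parallel: admittances add. Y = 1/R + 1/(jωL)
Y = (0.0588 − j0.0218) S
|Y| = 0.0627 S → |Z| = 1/|Y| = 15.9 Ω, ∠Z = −∠Y = 20.4°
cos φ = cos(20.4°) = 0.938

0.938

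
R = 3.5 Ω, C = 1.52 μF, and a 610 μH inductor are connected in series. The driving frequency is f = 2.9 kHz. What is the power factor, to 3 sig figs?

ω = 2πf = 18220 rad/s
X_L = ωL = 11.1 Ω
X_C = 1/(ωC) = 36.1 Ω
Net reactance X = X_L − X_C = -25.0 Ω
Z = 3.50 − j25.0 Ω
|Z| = √(3.50² + 25.0²) = 25.2 Ω
∠Z = arctan(-25.0/3.50) = -82.0°
cos φ = cos(-82.0°) = 0.139

0.139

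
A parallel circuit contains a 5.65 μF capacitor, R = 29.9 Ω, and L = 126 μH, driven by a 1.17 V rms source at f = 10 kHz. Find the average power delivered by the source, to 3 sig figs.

45.8 mW

ω = 2πf = 62830 rad/s
X_L = ωL = 7.92 Ω
X_C = 1/(ωC) = 2.82 Ω
Parallel: admittances add. Y = 1/R + 1/(jωL) + jωC
Y = (0.0334 + j0.229) S
|Y| = 0.231 S → |Z| = 1/|Y| = 4.33 Ω, ∠Z = −∠Y = -81.7°
I = V/|Z| = 270 mA
P = VI cos φ = 1.17 × 0.270 × cos(-81.7°) = 45.8 mW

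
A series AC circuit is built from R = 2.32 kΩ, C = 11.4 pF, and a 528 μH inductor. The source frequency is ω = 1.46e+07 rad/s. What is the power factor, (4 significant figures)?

X_L = ωL = 7709 Ω
X_C = 1/(ωC) = 6008 Ω
Net reactance X = X_L − X_C = 1701 Ω
Z = 2320 + j1701 Ω
|Z| = √(2320² + 1701²) = 2877 Ω
∠Z = arctan(1701/2320) = 36.24°
cos φ = cos(36.24°) = 0.8065

0.8065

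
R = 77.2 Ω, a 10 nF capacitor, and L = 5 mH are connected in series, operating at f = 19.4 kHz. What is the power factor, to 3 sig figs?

0.344

ω = 2πf = 121900 rad/s
X_L = ωL = 609 Ω
X_C = 1/(ωC) = 820 Ω
Net reactance X = X_L − X_C = -211 Ω
Z = 77.2 − j211 Ω
|Z| = √(77.2² + 211²) = 225 Ω
∠Z = arctan(-211/77.2) = -69.9°
cos φ = cos(-69.9°) = 0.344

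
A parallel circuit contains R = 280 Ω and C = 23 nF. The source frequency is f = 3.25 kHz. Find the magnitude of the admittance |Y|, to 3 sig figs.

ω = 2πf = 20420 rad/s
X_C = 1/(ωC) = 2130 Ω
Parallel: admittances add. Y = 1/R + jωC
Y = (0.00357 + j0.000470) S
|Y| = 0.00360 S → |Z| = 1/|Y| = 278 Ω, ∠Z = −∠Y = -7.49°

3.60 mS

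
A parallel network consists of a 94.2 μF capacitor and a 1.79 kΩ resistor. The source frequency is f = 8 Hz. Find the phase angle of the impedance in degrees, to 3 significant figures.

-83.3°

ω = 2πf = 50.27 rad/s
X_C = 1/(ωC) = 211 Ω
Parallel: admittances add. Y = 1/R + jωC
Y = (0.000559 + j0.00474) S
|Y| = 0.00477 S → |Z| = 1/|Y| = 210 Ω, ∠Z = −∠Y = -83.3°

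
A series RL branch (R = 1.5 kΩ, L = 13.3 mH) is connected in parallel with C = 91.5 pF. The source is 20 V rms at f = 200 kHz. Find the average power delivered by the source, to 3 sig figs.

2.13 mW

ω = 2πf = 1.257e+06 rad/s
X_L = ωL = 16700 Ω
X_C = 1/(ωC) = 8700 Ω
Branch 1 (R+jX_L): Z₁ = 1500 + j16700 Ω, |Z₁| = 16800 Ω
Branch 2 (−jX_C): Z₂ = −j8700 Ω
Parallel: Z = Z₁Z₂/(Z₁+Z₂), |Z| = 17900 Ω, ∠Z = -84.5°
I = V/|Z| = 1.12 mA
P = VI cos φ = 20 × 0.00112 × cos(-84.5°) = 2.13 mW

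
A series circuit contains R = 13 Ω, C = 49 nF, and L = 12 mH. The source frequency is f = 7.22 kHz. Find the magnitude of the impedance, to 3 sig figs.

95.4 Ω

ω = 2πf = 45360 rad/s
X_L = ωL = 544 Ω
X_C = 1/(ωC) = 450 Ω
Net reactance X = X_L − X_C = 94.5 Ω
Z = 13.0 + j94.5 Ω
|Z| = √(13.0² + 94.5²) = 95.4 Ω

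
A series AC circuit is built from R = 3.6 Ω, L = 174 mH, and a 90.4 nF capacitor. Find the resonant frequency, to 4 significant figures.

ω₀ = 1/√(LC) = 1/√(0.174 × 9.04e-08) = 7973 rad/s
f₀ = ω₀/(2π) = 1.269 kHz

1.269 kHz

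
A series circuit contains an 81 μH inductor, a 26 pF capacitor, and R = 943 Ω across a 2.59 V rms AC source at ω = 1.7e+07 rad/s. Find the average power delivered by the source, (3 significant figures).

3.78 mW

X_L = ωL = 1380 Ω
X_C = 1/(ωC) = 2260 Ω
Net reactance X = X_L − X_C = -885 Ω
Z = 943 − j885 Ω
|Z| = √(943² + 885²) = 1290 Ω
∠Z = arctan(-885/943) = -43.2°
I = V/|Z| = 2.00 mA
P = VI cos φ = 2.59 × 0.00200 × cos(-43.2°) = 3.78 mW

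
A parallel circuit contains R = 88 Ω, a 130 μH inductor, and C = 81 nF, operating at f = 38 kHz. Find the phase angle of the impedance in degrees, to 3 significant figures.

48.6°

ω = 2πf = 238800 rad/s
X_L = ωL = 31.0 Ω
X_C = 1/(ωC) = 51.7 Ω
Parallel: admittances add. Y = 1/R + 1/(jωL) + jωC
Y = (0.0114 − j0.0129) S
|Y| = 0.0172 S → |Z| = 1/|Y| = 58.2 Ω, ∠Z = −∠Y = 48.6°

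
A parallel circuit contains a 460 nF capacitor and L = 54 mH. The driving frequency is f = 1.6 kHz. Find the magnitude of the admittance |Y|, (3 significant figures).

ω = 2πf = 10050 rad/s
X_L = ωL = 543 Ω
X_C = 1/(ωC) = 216 Ω
Parallel: admittances add. Y = 1/(jωL) + jωC
Y = (0 + j0.00278) S
|Y| = 0.00278 S → |Z| = 1/|Y| = 359 Ω, ∠Z = −∠Y = -90.0°

2.78 mS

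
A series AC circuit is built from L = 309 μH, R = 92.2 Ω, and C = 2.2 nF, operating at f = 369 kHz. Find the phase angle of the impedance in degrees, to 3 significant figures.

ω = 2πf = 2.318e+06 rad/s
X_L = ωL = 716 Ω
X_C = 1/(ωC) = 196 Ω
Net reactance X = X_L − X_C = 520 Ω
Z = 92.2 + j520 Ω
|Z| = √(92.2² + 520²) = 528 Ω
∠Z = arctan(520/92.2) = 80.0°

80.0°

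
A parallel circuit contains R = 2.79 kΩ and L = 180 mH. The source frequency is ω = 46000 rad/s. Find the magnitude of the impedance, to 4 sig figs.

X_L = ωL = 8280 Ω
Parallel: admittances add. Y = 1/R + 1/(jωL)
Y = (0.0003584 − j0.0001208) S
|Y| = 0.0003782 S → |Z| = 1/|Y| = 2644 Ω, ∠Z = −∠Y = 18.62°

2644 Ω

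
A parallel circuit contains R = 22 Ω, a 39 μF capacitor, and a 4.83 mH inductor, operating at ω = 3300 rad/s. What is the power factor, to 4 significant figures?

X_L = ωL = 15.94 Ω
X_C = 1/(ωC) = 7.770 Ω
Parallel: admittances add. Y = 1/R + 1/(jωL) + jωC
Y = (0.04545 + j0.06596) S
|Y| = 0.08011 S → |Z| = 1/|Y| = 12.48 Ω, ∠Z = −∠Y = -55.43°
cos φ = cos(-55.43°) = 0.5674

0.5674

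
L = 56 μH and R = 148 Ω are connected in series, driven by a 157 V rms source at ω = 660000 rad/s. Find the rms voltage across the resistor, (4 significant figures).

152.3 V

X_L = ωL = 36.96 Ω
Z = 148.0 + j36.96 Ω
|Z| = √(148.0² + 36.96²) = 152.5 Ω
I = V/|Z| = 1.029 A
V_R = I·|Z_R| = 1.029 × 148.0 = 152.3 V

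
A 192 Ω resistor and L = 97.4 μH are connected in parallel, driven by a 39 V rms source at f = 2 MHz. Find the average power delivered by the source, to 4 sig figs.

ω = 2πf = 1.257e+07 rad/s
X_L = ωL = 1224 Ω
Parallel: admittances add. Y = 1/R + 1/(jωL)
Y = (0.005208 − j0.0008170) S
|Y| = 0.005272 S → |Z| = 1/|Y| = 189.7 Ω, ∠Z = −∠Y = 8.915°
I = V/|Z| = 205.6 mA
P = VI cos φ = 39 × 0.2056 × cos(8.915°) = 7.922 W

7.922 W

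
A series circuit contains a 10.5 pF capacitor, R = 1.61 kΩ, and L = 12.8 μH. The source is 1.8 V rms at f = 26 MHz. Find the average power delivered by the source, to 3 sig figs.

ω = 2πf = 1.634e+08 rad/s
X_L = ωL = 2090 Ω
X_C = 1/(ωC) = 583 Ω
Net reactance X = X_L − X_C = 1510 Ω
Z = 1610 + j1510 Ω
|Z| = √(1610² + 1510²) = 2210 Ω
∠Z = arctan(1510/1610) = 43.1°
I = V/|Z| = 816 μA
P = VI cos φ = 1.8 × 0.000816 × cos(43.1°) = 1.07 mW

1.07 mW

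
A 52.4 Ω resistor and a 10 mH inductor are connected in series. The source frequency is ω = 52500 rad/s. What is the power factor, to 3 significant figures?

0.0993

X_L = ωL = 525 Ω
Z = 52.4 + j525 Ω
|Z| = √(52.4² + 525²) = 528 Ω
∠Z = arctan(525/52.4) = 84.3°
cos φ = cos(84.3°) = 0.0993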